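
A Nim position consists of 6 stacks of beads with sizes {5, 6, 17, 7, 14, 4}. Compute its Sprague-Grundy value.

31

Nim-sum: 5 ^ 6 ^ 17 ^ 7 ^ 14 ^ 4 = 31.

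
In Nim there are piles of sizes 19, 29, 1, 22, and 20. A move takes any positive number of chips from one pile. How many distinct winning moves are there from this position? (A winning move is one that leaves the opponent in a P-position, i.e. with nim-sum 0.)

1

Nim-sum: 19 ^ 29 ^ 1 ^ 22 ^ 20 = 13.
The overall nim-sum is X = 13. A pile of size p has a winning move iff p XOR X < p (reduce it to p XOR X).
  19: 19 XOR 13 = 30 ≥ 19 — no move.
  29: 29 XOR 13 = 16 < 29 — winning move (to 16).
  1: 1 XOR 13 = 12 ≥ 1 — no move.
  22: 22 XOR 13 = 27 ≥ 22 — no move.
  20: 20 XOR 13 = 25 ≥ 20 — no move.
That gives 1 winning move.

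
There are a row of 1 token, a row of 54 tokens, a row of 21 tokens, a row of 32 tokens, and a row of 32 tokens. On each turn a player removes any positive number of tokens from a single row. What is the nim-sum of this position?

34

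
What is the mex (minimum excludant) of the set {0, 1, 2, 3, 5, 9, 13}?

The values 0, 1, 2, 3 are all present; 4 is the first non-negative integer missing from the set.

4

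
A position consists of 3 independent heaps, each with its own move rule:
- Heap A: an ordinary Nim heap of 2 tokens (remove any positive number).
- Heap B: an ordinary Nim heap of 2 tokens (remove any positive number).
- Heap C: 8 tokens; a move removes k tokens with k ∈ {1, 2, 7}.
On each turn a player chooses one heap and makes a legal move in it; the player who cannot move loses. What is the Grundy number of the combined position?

Heap A is a plain Nim heap of size 2, so its Grundy value is 2.
Heap B is a plain Nim heap of size 2, so its Grundy value is 2.
Grundy values for heap C (subtraction set {1, 2, 7}):
k:     0  1  2  3  4  5  6  7  8
g(k):  0  1  2  0  1  2  0  1  2
So g(8) = 2.
By the Sprague-Grundy theorem, the Grundy value of a sum of independent games is the XOR of the component values.
Combined value = 2 XOR 2 XOR 2 = 2.

2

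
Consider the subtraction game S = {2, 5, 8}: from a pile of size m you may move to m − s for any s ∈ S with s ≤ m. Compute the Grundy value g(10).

0

Grundy values for subtraction set {2, 5, 8}:
k:     0  1  2  3  4  5  6  7  8  9 10
g(k):  0  0  1  1  0  2  1  0  2  1  0
So g(10) = 0.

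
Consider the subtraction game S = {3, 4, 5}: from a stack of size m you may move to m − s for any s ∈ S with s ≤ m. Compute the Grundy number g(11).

1

Grundy values for subtraction set {3, 4, 5}:
k:     0  1  2  3  4  5  6  7  8  9 10 11
g(k):  0  0  0  1  1  1  2  2  0  0  0  1
So g(11) = 1.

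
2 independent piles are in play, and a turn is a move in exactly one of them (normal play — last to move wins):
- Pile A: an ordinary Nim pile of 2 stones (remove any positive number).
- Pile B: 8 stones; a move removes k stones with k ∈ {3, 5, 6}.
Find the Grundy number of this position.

Pile A is a plain Nim pile of size 2, so its Grundy value is 2.
Grundy values for pile B (subtraction set {3, 5, 6}):
k:     0  1  2  3  4  5  6  7  8
g(k):  0  0  0  1  1  1  2  2  2
So g(8) = 2.
The value of a disjunctive sum is the nim-sum of the parts.
Combined value = 2 XOR 2 = 0.

0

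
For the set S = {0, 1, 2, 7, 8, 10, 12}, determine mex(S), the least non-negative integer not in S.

3

The values 0, 1, 2 are all present; 3 is the first non-negative integer missing from the set.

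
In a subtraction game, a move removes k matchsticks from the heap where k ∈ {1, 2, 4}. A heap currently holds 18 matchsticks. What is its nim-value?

Compute g(0), g(1), … for moves {1, 2, 4}:
k:     0  1  2  3  4  5  6  7  8  9 10 11 12 13 14 15 16 17 18
g(k):  0  1  2  0  1  2  0  1  2  0  1  2  0  1  2  0  1  2  0
So g(18) = 0.

0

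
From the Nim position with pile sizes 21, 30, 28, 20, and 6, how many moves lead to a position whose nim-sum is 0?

Compute the nim-sum pairwise:
21 ⊕ 30 = 11
11 ⊕ 28 = 23
23 ⊕ 20 = 3
3 ⊕ 6 = 5
The overall nim-sum is X = 5. A pile of size p has a winning move iff p XOR X < p (reduce it to p XOR X).
  21: 21 XOR 5 = 16 < 21 — winning move (to 16).
  30: 30 XOR 5 = 27 < 30 — winning move (to 27).
  28: 28 XOR 5 = 25 < 28 — winning move (to 25).
  20: 20 XOR 5 = 17 < 20 — winning move (to 17).
  6: 6 XOR 5 = 3 < 6 — winning move (to 3).
That gives 5 winning moves.

5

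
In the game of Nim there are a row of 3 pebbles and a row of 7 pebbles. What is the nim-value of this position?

4

Compute the nim-sum pairwise:
3 ^ 7 = 4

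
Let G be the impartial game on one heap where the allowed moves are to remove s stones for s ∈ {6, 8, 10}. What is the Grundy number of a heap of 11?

1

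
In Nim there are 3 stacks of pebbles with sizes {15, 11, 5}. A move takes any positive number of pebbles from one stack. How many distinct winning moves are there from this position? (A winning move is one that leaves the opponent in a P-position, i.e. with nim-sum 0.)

3

Compute the nim-sum pairwise:
15 ⊕ 11 = 4
4 ⊕ 5 = 1
The overall nim-sum is X = 1. A stack of size p has a winning move iff p XOR X < p (reduce it to p XOR X).
  15: 15 XOR 1 = 14 < 15 — winning move (to 14).
  11: 11 XOR 1 = 10 < 11 — winning move (to 10).
  5: 5 XOR 1 = 4 < 5 — winning move (to 4).
That gives 3 winning moves.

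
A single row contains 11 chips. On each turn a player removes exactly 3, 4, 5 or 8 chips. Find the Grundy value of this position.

0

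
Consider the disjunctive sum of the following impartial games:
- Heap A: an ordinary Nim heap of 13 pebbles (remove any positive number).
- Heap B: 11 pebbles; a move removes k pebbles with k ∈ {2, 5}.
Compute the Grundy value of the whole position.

13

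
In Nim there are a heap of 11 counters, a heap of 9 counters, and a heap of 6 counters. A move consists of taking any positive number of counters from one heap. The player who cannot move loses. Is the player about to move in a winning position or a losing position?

Winning position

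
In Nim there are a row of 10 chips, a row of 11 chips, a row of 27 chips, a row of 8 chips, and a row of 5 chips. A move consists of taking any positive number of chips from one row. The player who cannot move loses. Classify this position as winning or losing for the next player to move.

Winning position

In binary:
  01010  (10)
  01011  (11)
  11011  (27)
  01000  (8)
  00101  (5)
  -----
  10111  (23)
The nim-sum is 23 ≠ 0, so this is an N-position: the player to move can win.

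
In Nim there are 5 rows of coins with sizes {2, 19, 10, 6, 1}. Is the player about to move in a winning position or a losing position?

Compute the nim-sum pairwise:
2 ^ 19 = 17
17 ^ 10 = 27
27 ^ 6 = 29
29 ^ 1 = 28
The nim-sum is 28 ≠ 0, so this is an N-position: the player to move can win.

Winning position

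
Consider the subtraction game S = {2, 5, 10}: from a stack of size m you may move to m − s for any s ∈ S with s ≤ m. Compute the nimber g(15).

0

Grundy values for subtraction set {2, 5, 10}:
k:     0  1  2  3  4  5  6  7  8  9 10 11 12 13 14 15
g(k):  0  0  1  1  0  2  1  0  0  1  1  2  2  3  3  0
So g(15) = 0.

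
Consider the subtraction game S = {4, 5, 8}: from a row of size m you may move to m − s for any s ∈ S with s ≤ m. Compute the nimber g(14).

Build the Grundy sequence with g(k) = mex{g(k−s) : s ∈ {4, 5, 8}, s ≤ k}:
k:     0  1  2  3  4  5  6  7  8  9 10 11 12 13 14
g(k):  0  0  0  0  1  1  1  1  2  2  2  2  0  0  0
So g(14) = 0.

0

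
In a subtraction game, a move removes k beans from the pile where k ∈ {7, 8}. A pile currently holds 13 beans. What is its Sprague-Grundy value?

Grundy values for subtraction set {7, 8}:
g(0) = mex{} = 0
g(1) = mex{} = 0
g(2) = mex{} = 0
g(3) = mex{} = 0
g(4) = mex{} = 0
g(5) = mex{} = 0
g(6) = mex{} = 0
g(7) = mex{0} = 1
g(8) = mex{0} = 1
g(9) = mex{0} = 1
g(10) = mex{0} = 1
g(11) = mex{0} = 1
g(12) = mex{0} = 1
g(13) = mex{0} = 1
So g(13) = 1.

1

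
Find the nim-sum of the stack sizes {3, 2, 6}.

Nim-sum: 3 ⊕ 2 ⊕ 6 = 7.

7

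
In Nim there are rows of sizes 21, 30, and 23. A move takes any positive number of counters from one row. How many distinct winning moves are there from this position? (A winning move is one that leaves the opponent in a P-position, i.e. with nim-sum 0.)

Compute the nim-sum pairwise:
21 XOR 30 = 11
11 XOR 23 = 28
The overall nim-sum is X = 28. A row of size p has a winning move iff p XOR X < p (reduce it to p XOR X).
  21: 21 XOR 28 = 9 < 21 — winning move (to 9).
  30: 30 XOR 28 = 2 < 30 — winning move (to 2).
  23: 23 XOR 28 = 11 < 23 — winning move (to 11).
That gives 3 winning moves.

3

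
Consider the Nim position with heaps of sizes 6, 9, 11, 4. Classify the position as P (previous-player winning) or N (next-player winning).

P-position

Compute the nim-sum pairwise:
6 XOR 9 = 15
15 XOR 11 = 4
4 XOR 4 = 0
The nim-sum is 0, so this is a P-position: the player to move is in a losing position under optimal play.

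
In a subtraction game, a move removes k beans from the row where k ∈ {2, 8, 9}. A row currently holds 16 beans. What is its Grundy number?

0

Grundy values for subtraction set {2, 8, 9}:
k:     0  1  2  3  4  5  6  7  8  9 10 11 12 13 14 15 16
g(k):  0  0  1  1  0  0  1  1  2  2  3  0  2  1  3  0  0
So g(16) = 0.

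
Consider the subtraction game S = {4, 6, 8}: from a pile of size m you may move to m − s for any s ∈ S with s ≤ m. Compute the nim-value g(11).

2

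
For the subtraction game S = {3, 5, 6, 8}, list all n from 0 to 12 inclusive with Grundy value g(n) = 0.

Grundy values for subtraction set {3, 5, 6, 8}:
g(0) = mex{} = 0
g(1) = mex{} = 0
g(2) = mex{} = 0
g(3) = mex{0} = 1
g(4) = mex{0} = 1
g(5) = mex{0} = 1
g(6) = mex{0,1} = 2
g(7) = mex{0,1} = 2
g(8) = mex{0,1} = 2
g(9) = mex{0,1,2} = 3
g(10) = mex{0,1,2} = 3
g(11) = mex{1,2} = 0
g(12) = mex{1,2,3} = 0
The P-positions (g = 0) in 0..12 are 0, 1, 2, 11, 12.

0, 1, 2, 11, 12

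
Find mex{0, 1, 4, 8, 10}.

2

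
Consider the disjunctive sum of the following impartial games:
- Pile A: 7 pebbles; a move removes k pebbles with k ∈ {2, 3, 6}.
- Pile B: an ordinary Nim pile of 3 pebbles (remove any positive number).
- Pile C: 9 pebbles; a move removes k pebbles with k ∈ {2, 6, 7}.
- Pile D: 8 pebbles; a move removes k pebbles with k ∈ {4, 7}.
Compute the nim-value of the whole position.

0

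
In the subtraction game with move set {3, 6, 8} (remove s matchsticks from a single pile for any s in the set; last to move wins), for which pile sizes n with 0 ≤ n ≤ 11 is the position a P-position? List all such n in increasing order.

Grundy values for subtraction set {3, 6, 8}:
k:     0  1  2  3  4  5  6  7  8  9 10 11
g(k):  0  0  0  1  1  1  2  2  2  3  3  0
The P-positions (g = 0) in 0..11 are 0, 1, 2, 11.

0, 1, 2, 11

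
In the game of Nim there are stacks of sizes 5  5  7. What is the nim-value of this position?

7

Bitwise XOR of the heap sizes:
  101  (5)
  101  (5)
  111  (7)
  ---
  111  (7)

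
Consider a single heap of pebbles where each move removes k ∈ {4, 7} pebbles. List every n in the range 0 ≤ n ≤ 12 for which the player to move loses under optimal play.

Compute g(0), g(1), … for moves {4, 7}:
g(0) = mex{} = 0
g(1) = mex{} = 0
g(2) = mex{} = 0
g(3) = mex{} = 0
g(4) = mex{0} = 1
g(5) = mex{0} = 1
g(6) = mex{0} = 1
g(7) = mex{0} = 1
g(8) = mex{0,1} = 2
g(9) = mex{0,1} = 2
g(10) = mex{0,1} = 2
g(11) = mex{1} = 0
g(12) = mex{1,2} = 0
The P-positions (g = 0) in 0..12 are 0, 1, 2, 3, 11, 12.

0, 1, 2, 3, 11, 12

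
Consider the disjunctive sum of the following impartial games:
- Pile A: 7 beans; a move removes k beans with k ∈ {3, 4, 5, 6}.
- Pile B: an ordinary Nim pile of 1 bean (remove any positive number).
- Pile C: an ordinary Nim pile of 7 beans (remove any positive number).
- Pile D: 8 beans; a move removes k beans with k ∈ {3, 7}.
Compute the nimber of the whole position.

6

For pile A, compute g(0), g(1), … with moves {3, 4, 5, 6}:
g(0) = mex{} = 0
g(1) = mex{} = 0
g(2) = mex{} = 0
g(3) = mex{0} = 1
g(4) = mex{0} = 1
g(5) = mex{0} = 1
g(6) = mex{0,1} = 2
g(7) = mex{0,1} = 2
So g(7) = 2.
Pile B is a plain Nim pile of size 1, so its Grundy value is 1.
Pile C is a plain Nim pile of size 7, so its Grundy value is 7.
Grundy values for pile D (subtraction set {3, 7}):
k:     0  1  2  3  4  5  6  7  8
g(k):  0  0  0  1  1  1  0  2  2
So g(8) = 2.
The value of a disjunctive sum is the nim-sum of the parts.
Combined value = 2 XOR 1 XOR 7 XOR 2 = 6.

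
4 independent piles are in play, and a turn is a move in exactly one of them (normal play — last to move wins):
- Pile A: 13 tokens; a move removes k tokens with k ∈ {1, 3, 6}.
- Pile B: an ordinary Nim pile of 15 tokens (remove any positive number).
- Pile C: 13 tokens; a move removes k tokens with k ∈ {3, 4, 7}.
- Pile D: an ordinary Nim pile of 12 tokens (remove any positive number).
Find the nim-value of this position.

Build the Grundy sequence for pile A with g(k) = mex{g(k−s) : s ∈ {1, 3, 6}, s ≤ k}:
g(0) = mex{} = 0
g(1) = mex{0} = 1
g(2) = mex{1} = 0
g(3) = mex{0} = 1
g(4) = mex{1} = 0
g(5) = mex{0} = 1
g(6) = mex{0,1} = 2
g(7) = mex{0,1,2} = 3
g(8) = mex{0,1,3} = 2
g(9) = mex{1,2} = 0
g(10) = mex{0,3} = 1
g(11) = mex{1,2} = 0
g(12) = mex{0,2} = 1
g(13) = mex{1,3} = 0
So g(13) = 0.
Pile B is a plain Nim pile of size 15, so its Grundy value is 15.
Grundy values for pile C (subtraction set {3, 4, 7}):
g(0) = mex{} = 0
g(1) = mex{} = 0
g(2) = mex{} = 0
g(3) = mex{0} = 1
g(4) = mex{0} = 1
g(5) = mex{0} = 1
g(6) = mex{0,1} = 2
g(7) = mex{0,1} = 2
g(8) = mex{0,1} = 2
g(9) = mex{0,1,2} = 3
g(10) = mex{1,2} = 0
g(11) = mex{1,2} = 0
g(12) = mex{1,2,3} = 0
g(13) = mex{0,2,3} = 1
So g(13) = 1.
Pile D is a plain Nim pile of size 12, so its Grundy value is 12.
By the Sprague-Grundy theorem, the Grundy value of a sum of independent games is the XOR of the component values.
Combined value = 0 ⊕ 15 ⊕ 1 ⊕ 12 = 2.

2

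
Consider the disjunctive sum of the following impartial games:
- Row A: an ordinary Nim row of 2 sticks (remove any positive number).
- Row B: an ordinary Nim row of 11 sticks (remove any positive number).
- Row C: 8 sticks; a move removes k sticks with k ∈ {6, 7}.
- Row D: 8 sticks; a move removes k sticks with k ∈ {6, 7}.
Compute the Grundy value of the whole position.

9

Row A is a plain Nim row of size 2, so its Grundy value is 2.
Row B is a plain Nim row of size 11, so its Grundy value is 11.
Grundy values for row C (subtraction set {6, 7}):
k:     0  1  2  3  4  5  6  7  8
g(k):  0  0  0  0  0  0  1  1  1
So g(8) = 1.
Grundy values for row D (subtraction set {6, 7}):
g(0) = mex{} = 0
g(1) = mex{} = 0
g(2) = mex{} = 0
g(3) = mex{} = 0
g(4) = mex{} = 0
g(5) = mex{} = 0
g(6) = mex{0} = 1
g(7) = mex{0} = 1
g(8) = mex{0} = 1
So g(8) = 1.
By the Sprague-Grundy theorem, the Grundy value of a sum of independent games is the XOR of the component values.
Combined value = 2 ⊕ 11 ⊕ 1 ⊕ 1 = 9.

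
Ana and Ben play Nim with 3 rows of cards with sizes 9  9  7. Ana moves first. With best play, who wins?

Ana wins

Compute the nim-sum pairwise:
9 XOR 9 = 0
0 XOR 7 = 7
The nim-sum is 7 ≠ 0, so this is an N-position: the player to move can win; Ana has a winning move.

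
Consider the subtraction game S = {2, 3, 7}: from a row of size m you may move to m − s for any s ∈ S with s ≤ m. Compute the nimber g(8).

Build the Grundy sequence with g(k) = mex{g(k−s) : s ∈ {2, 3, 7}, s ≤ k}:
k:     0  1  2  3  4  5  6  7  8
g(k):  0  0  1  1  2  0  0  1  1
So g(8) = 1.

1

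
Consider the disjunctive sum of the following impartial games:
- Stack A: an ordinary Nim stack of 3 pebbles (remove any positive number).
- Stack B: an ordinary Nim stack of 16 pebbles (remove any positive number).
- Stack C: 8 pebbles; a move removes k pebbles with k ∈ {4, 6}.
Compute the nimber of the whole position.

Stack A is a plain Nim stack of size 3, so its Grundy value is 3.
Stack B is a plain Nim stack of size 16, so its Grundy value is 16.
Build the Grundy sequence for stack C with g(k) = mex{g(k−s) : s ∈ {4, 6}, s ≤ k}:
g(0) = mex{} = 0
g(1) = mex{} = 0
g(2) = mex{} = 0
g(3) = mex{} = 0
g(4) = mex{0} = 1
g(5) = mex{0} = 1
g(6) = mex{0} = 1
g(7) = mex{0} = 1
g(8) = mex{0,1} = 2
So g(8) = 2.
The value of a disjunctive sum is the nim-sum of the parts.
Combined value = 3 XOR 16 XOR 2 = 17.

17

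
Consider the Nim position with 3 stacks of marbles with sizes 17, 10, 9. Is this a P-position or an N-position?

N-position

Nim-sum: 17 XOR 10 XOR 9 = 18.
The nim-sum is 18 ≠ 0, so this is an N-position: the player to move can win.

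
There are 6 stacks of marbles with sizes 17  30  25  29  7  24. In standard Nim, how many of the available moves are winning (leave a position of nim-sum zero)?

5

Compute the nim-sum pairwise:
17 ^ 30 = 15
15 ^ 25 = 22
22 ^ 29 = 11
11 ^ 7 = 12
12 ^ 24 = 20
The overall nim-sum is X = 20. A stack of size p has a winning move iff p XOR X < p (reduce it to p XOR X).
  17: 17 XOR 20 = 5 < 17 — winning move (to 5).
  30: 30 XOR 20 = 10 < 30 — winning move (to 10).
  25: 25 XOR 20 = 13 < 25 — winning move (to 13).
  29: 29 XOR 20 = 9 < 29 — winning move (to 9).
  7: 7 XOR 20 = 19 ≥ 7 — no move.
  24: 24 XOR 20 = 12 < 24 — winning move (to 12).
That gives 5 winning moves.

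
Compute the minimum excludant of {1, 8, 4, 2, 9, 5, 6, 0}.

3

The values 0, 1, 2 are all present; 3 is the first non-negative integer missing from the set.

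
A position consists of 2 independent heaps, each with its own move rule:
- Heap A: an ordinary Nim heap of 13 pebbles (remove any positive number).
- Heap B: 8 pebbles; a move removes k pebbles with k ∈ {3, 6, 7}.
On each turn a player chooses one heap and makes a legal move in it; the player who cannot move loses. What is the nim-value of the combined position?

Heap A is a plain Nim heap of size 13, so its Grundy value is 13.
Build the Grundy sequence for heap B with g(k) = mex{g(k−s) : s ∈ {3, 6, 7}, s ≤ k}:
g(0) = mex{} = 0
g(1) = mex{} = 0
g(2) = mex{} = 0
g(3) = mex{0} = 1
g(4) = mex{0} = 1
g(5) = mex{0} = 1
g(6) = mex{0,1} = 2
g(7) = mex{0,1} = 2
g(8) = mex{0,1} = 2
So g(8) = 2.
The value of a disjunctive sum is the nim-sum of the parts.
Combined value = 13 ⊕ 2 = 15.

15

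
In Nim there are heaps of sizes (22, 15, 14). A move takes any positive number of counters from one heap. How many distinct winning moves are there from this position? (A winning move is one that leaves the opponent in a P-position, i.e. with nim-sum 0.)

Compute the nim-sum pairwise:
22 ⊕ 15 = 25
25 ⊕ 14 = 23
The overall nim-sum is X = 23. A heap of size p has a winning move iff p XOR X < p (reduce it to p XOR X).
  22: 22 XOR 23 = 1 < 22 — winning move (to 1).
  15: 15 XOR 23 = 24 ≥ 15 — no move.
  14: 14 XOR 23 = 25 ≥ 14 — no move.
That gives 1 winning move.

1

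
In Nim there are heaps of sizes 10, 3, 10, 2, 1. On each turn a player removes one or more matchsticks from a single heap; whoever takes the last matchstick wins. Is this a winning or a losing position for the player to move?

Bitwise XOR of the heap sizes:
  1010  (10)
  0011  (3)
  1010  (10)
  0010  (2)
  0001  (1)
  ----
  0000  (0)
The nim-sum is 0, so this is a P-position: the player to move is in a losing position under optimal play.

Losing position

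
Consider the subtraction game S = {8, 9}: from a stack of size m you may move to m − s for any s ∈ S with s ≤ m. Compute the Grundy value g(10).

Build the Grundy sequence with g(k) = mex{g(k−s) : s ∈ {8, 9}, s ≤ k}:
g(0) = mex{} = 0
g(1) = mex{} = 0
g(2) = mex{} = 0
g(3) = mex{} = 0
g(4) = mex{} = 0
g(5) = mex{} = 0
g(6) = mex{} = 0
g(7) = mex{} = 0
g(8) = mex{0} = 1
g(9) = mex{0} = 1
g(10) = mex{0} = 1
So g(10) = 1.

1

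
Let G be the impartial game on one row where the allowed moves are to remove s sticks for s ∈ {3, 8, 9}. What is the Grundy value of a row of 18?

Build the Grundy sequence with g(k) = mex{g(k−s) : s ∈ {3, 8, 9}, s ≤ k}:
k:     0  1  2  3  4  5  6  7  8  9 10 11 12 13 14 15 16 17 18
g(k):  0  0  0  1  1  1  0  0  2  1  1  3  0  0  2  1  1  0  0
So g(18) = 0.

0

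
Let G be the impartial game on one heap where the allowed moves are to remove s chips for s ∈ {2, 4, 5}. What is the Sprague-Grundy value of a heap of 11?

Compute g(0), g(1), … for moves {2, 4, 5}:
k:     0  1  2  3  4  5  6  7  8  9 10 11
g(k):  0  0  1  1  2  2  3  0  0  1  1  2
So g(11) = 2.

2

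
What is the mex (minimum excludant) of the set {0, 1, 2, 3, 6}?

The values 0, 1, 2, 3 are all present; 4 is the first non-negative integer missing from the set.

4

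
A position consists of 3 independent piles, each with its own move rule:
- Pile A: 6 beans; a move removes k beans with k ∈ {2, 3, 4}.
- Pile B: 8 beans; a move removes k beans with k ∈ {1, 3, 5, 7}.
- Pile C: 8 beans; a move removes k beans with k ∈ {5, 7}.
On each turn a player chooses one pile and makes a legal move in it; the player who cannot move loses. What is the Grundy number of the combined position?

Build the Grundy sequence for pile A with g(k) = mex{g(k−s) : s ∈ {2, 3, 4}, s ≤ k}:
g(0) = mex{} = 0
g(1) = mex{} = 0
g(2) = mex{0} = 1
g(3) = mex{0} = 1
g(4) = mex{0,1} = 2
g(5) = mex{0,1} = 2
g(6) = mex{1,2} = 0
So g(6) = 0.
For pile B, compute g(0), g(1), … with moves {1, 3, 5, 7}:
g(0) = mex{} = 0
g(1) = mex{0} = 1
g(2) = mex{1} = 0
g(3) = mex{0} = 1
g(4) = mex{1} = 0
g(5) = mex{0} = 1
g(6) = mex{1} = 0
g(7) = mex{0} = 1
g(8) = mex{1} = 0
So g(8) = 0.
For pile C, compute g(0), g(1), … with moves {5, 7}:
g(0) = mex{} = 0
g(1) = mex{} = 0
g(2) = mex{} = 0
g(3) = mex{} = 0
g(4) = mex{} = 0
g(5) = mex{0} = 1
g(6) = mex{0} = 1
g(7) = mex{0} = 1
g(8) = mex{0} = 1
So g(8) = 1.
The value of a disjunctive sum is the nim-sum of the parts.
Combined value = 0 ⊕ 0 ⊕ 1 = 1.

1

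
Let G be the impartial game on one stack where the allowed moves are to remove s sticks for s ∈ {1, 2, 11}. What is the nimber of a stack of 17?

Grundy values for subtraction set {1, 2, 11}:
k:     0  1  2  3  4  5  6  7  8  9 10 11 12 13 14 15 16 17
g(k):  0  1  2  0  1  2  0  1  2  0  1  2  0  1  2  0  1  2
So g(17) = 2.

2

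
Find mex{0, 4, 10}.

1

0 is in the set but 1 is not, so the mex is 1.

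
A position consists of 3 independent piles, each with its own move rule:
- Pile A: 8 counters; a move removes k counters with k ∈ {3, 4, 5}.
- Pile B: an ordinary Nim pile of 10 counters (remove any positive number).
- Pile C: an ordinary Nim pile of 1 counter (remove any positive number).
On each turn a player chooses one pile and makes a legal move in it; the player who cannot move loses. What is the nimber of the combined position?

11

Build the Grundy sequence for pile A with g(k) = mex{g(k−s) : s ∈ {3, 4, 5}, s ≤ k}:
k:     0  1  2  3  4  5  6  7  8
g(k):  0  0  0  1  1  1  2  2  0
So g(8) = 0.
Pile B is a plain Nim pile of size 10, so its Grundy value is 10.
Pile C is a plain Nim pile of size 1, so its Grundy value is 1.
The value of a disjunctive sum is the nim-sum of the parts.
Combined value = 0 ⊕ 10 ⊕ 1 = 11.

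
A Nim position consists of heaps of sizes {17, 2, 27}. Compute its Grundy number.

Nim-sum: 17 ⊕ 2 ⊕ 27 = 8.

8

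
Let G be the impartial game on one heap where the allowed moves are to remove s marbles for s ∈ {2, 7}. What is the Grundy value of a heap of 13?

0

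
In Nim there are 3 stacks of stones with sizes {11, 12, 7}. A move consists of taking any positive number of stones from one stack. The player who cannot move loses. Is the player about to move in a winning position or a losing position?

Losing position

Compute the nim-sum pairwise:
11 ^ 12 = 7
7 ^ 7 = 0
The nim-sum is 0, so this is a P-position: the player to move is in a losing position under optimal play.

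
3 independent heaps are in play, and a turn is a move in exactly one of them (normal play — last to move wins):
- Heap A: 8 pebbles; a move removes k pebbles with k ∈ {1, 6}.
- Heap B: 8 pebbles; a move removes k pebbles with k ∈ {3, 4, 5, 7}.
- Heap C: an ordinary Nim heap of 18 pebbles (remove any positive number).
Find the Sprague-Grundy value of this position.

Grundy values for heap A (subtraction set {1, 6}):
k:     0  1  2  3  4  5  6  7  8
g(k):  0  1  0  1  0  1  2  0  1
So g(8) = 1.
Build the Grundy sequence for heap B with g(k) = mex{g(k−s) : s ∈ {3, 4, 5, 7}, s ≤ k}:
g(0) = mex{} = 0
g(1) = mex{} = 0
g(2) = mex{} = 0
g(3) = mex{0} = 1
g(4) = mex{0} = 1
g(5) = mex{0} = 1
g(6) = mex{0,1} = 2
g(7) = mex{0,1} = 2
g(8) = mex{0,1} = 2
So g(8) = 2.
Heap C is a plain Nim heap of size 18, so its Grundy value is 18.
The value of a disjunctive sum is the nim-sum of the parts.
Combined value = 1 XOR 2 XOR 18 = 17.

17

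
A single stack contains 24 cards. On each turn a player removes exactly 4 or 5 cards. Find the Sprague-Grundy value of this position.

1

Grundy values for subtraction set {4, 5}:
k:     0  1  2  3  4  5  6  7  8  9 10 11 12 13 14 15 16 17 18 19 20 21 22 23 24
g(k):  0  0  0  0  1  1  1  1  2  0  0  0  0  1  1  1  1  2  0  0  0  0  1  1  1
So g(24) = 1.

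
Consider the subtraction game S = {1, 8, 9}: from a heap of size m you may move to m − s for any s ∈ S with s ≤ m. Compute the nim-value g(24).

2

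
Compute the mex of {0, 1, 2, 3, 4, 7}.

The values 0, 1, 2, 3, 4 are all present; 5 is the first non-negative integer missing from the set.

5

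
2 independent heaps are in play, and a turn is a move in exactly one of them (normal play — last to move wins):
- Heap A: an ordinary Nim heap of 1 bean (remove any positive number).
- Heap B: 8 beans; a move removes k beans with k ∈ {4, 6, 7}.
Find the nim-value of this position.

Heap A is a plain Nim heap of size 1, so its Grundy value is 1.
Grundy values for heap B (subtraction set {4, 6, 7}):
g(0) = mex{} = 0
g(1) = mex{} = 0
g(2) = mex{} = 0
g(3) = mex{} = 0
g(4) = mex{0} = 1
g(5) = mex{0} = 1
g(6) = mex{0} = 1
g(7) = mex{0} = 1
g(8) = mex{0,1} = 2
So g(8) = 2.
The value of a disjunctive sum is the nim-sum of the parts.
Combined value = 1 XOR 2 = 3.

3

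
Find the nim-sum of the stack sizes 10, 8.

Nim-sum: 10 ⊕ 8 = 2.

2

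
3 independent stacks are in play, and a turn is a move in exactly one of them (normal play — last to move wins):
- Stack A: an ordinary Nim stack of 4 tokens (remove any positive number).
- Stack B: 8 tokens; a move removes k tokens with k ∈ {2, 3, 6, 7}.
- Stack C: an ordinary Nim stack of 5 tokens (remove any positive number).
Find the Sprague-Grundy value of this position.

3

Stack A is a plain Nim stack of size 4, so its Grundy value is 4.
For stack B, compute g(0), g(1), … with moves {2, 3, 6, 7}:
g(0) = mex{} = 0
g(1) = mex{} = 0
g(2) = mex{0} = 1
g(3) = mex{0} = 1
g(4) = mex{0,1} = 2
g(5) = mex{1} = 0
g(6) = mex{0,1,2} = 3
g(7) = mex{0,2} = 1
g(8) = mex{0,1,3} = 2
So g(8) = 2.
Stack C is a plain Nim stack of size 5, so its Grundy value is 5.
By the Sprague-Grundy theorem, the Grundy value of a sum of independent games is the XOR of the component values.
Combined value = 4 ⊕ 2 ⊕ 5 = 3.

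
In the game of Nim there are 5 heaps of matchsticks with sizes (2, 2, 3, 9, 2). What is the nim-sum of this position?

Compute the nim-sum pairwise:
2 XOR 2 = 0
0 XOR 3 = 3
3 XOR 9 = 10
10 XOR 2 = 8

8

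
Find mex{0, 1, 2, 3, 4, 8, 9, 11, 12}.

The values 0, 1, 2, 3, 4 are all present; 5 is the first non-negative integer missing from the set.

5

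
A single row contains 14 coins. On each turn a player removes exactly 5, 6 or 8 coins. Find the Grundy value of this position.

0

Grundy values for subtraction set {5, 6, 8}:
g(0) = mex{} = 0
g(1) = mex{} = 0
g(2) = mex{} = 0
g(3) = mex{} = 0
g(4) = mex{} = 0
g(5) = mex{0} = 1
g(6) = mex{0} = 1
g(7) = mex{0} = 1
g(8) = mex{0} = 1
g(9) = mex{0} = 1
g(10) = mex{0,1} = 2
g(11) = mex{0,1} = 2
g(12) = mex{0,1} = 2
g(13) = mex{1} = 0
g(14) = mex{1} = 0
So g(14) = 0.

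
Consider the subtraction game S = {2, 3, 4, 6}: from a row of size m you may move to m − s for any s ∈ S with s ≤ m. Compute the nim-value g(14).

Compute g(0), g(1), … for moves {2, 3, 4, 6}:
k:     0  1  2  3  4  5  6  7  8  9 10 11 12 13 14
g(k):  0  0  1  1  2  2  3  3  0  0  1  1  2  2  3
So g(14) = 3.

3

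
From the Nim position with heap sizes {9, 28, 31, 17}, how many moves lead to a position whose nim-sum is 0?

3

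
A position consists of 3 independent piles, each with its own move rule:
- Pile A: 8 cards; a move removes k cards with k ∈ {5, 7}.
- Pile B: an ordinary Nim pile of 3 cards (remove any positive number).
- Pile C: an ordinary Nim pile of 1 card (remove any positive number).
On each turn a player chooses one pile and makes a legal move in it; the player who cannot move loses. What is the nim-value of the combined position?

For pile A, compute g(0), g(1), … with moves {5, 7}:
g(0) = mex{} = 0
g(1) = mex{} = 0
g(2) = mex{} = 0
g(3) = mex{} = 0
g(4) = mex{} = 0
g(5) = mex{0} = 1
g(6) = mex{0} = 1
g(7) = mex{0} = 1
g(8) = mex{0} = 1
So g(8) = 1.
Pile B is a plain Nim pile of size 3, so its Grundy value is 3.
Pile C is a plain Nim pile of size 1, so its Grundy value is 1.
By the Sprague-Grundy theorem, the Grundy value of a sum of independent games is the XOR of the component values.
Combined value = 1 XOR 3 XOR 1 = 3.

3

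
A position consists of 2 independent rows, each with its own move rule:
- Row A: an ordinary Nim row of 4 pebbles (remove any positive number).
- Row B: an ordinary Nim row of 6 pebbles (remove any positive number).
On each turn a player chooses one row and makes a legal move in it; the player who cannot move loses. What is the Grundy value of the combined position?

Row A is a plain Nim row of size 4, so its Grundy value is 4.
Row B is a plain Nim row of size 6, so its Grundy value is 6.
By the Sprague-Grundy theorem, the Grundy value of a sum of independent games is the XOR of the component values.
Combined value = 4 XOR 6 = 2.

2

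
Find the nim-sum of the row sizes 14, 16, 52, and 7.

45

Nim-sum: 14 ^ 16 ^ 52 ^ 7 = 45.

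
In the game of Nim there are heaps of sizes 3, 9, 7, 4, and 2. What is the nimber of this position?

11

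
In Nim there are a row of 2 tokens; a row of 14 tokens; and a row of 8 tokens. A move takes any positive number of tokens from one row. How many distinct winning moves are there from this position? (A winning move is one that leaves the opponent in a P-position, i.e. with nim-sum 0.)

Bitwise XOR of the heap sizes:
  0010  (2)
  1110  (14)
  1000  (8)
  ----
  0100  (4)
The overall nim-sum is X = 4. A row of size p has a winning move iff p XOR X < p (reduce it to p XOR X).
  2: 2 XOR 4 = 6 ≥ 2 — no move.
  14: 14 XOR 4 = 10 < 14 — winning move (to 10).
  8: 8 XOR 4 = 12 ≥ 8 — no move.
That gives 1 winning move.

1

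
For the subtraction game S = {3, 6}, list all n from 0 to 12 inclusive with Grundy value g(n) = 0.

0, 1, 2, 9, 10, 11

Grundy values for subtraction set {3, 6}:
g(0) = mex{} = 0
g(1) = mex{} = 0
g(2) = mex{} = 0
g(3) = mex{0} = 1
g(4) = mex{0} = 1
g(5) = mex{0} = 1
g(6) = mex{0,1} = 2
g(7) = mex{0,1} = 2
g(8) = mex{0,1} = 2
g(9) = mex{1,2} = 0
g(10) = mex{1,2} = 0
g(11) = mex{1,2} = 0
g(12) = mex{0,2} = 1
The P-positions (g = 0) in 0..12 are 0, 1, 2, 9, 10, 11.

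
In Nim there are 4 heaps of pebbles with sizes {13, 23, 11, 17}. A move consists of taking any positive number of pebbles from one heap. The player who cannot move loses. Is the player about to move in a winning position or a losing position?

Losing position

Bitwise XOR of the heap sizes:
  01101  (13)
  10111  (23)
  01011  (11)
  10001  (17)
  -----
  00000  (0)
The nim-sum is 0, so this is a P-position: the player to move is in a losing position under optimal play.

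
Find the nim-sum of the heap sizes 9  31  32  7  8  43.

18

Compute the nim-sum pairwise:
9 ^ 31 = 22
22 ^ 32 = 54
54 ^ 7 = 49
49 ^ 8 = 57
57 ^ 43 = 18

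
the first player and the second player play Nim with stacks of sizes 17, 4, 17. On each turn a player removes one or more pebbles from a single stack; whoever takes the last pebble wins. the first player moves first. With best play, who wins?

the first player wins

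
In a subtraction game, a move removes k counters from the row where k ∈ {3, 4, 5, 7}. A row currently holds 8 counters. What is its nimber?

2

Grundy values for subtraction set {3, 4, 5, 7}:
g(0) = mex{} = 0
g(1) = mex{} = 0
g(2) = mex{} = 0
g(3) = mex{0} = 1
g(4) = mex{0} = 1
g(5) = mex{0} = 1
g(6) = mex{0,1} = 2
g(7) = mex{0,1} = 2
g(8) = mex{0,1} = 2
So g(8) = 2.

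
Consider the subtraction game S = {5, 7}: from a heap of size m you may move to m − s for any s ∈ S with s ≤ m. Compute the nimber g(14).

Build the Grundy sequence with g(k) = mex{g(k−s) : s ∈ {5, 7}, s ≤ k}:
k:     0  1  2  3  4  5  6  7  8  9 10 11 12 13 14
g(k):  0  0  0  0  0  1  1  1  1  1  2  2  0  0  0
So g(14) = 0.

0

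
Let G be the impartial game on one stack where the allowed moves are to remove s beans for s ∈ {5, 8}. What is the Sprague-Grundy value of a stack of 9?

1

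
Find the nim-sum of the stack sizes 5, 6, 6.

5

Nim-sum: 5 ^ 6 ^ 6 = 5.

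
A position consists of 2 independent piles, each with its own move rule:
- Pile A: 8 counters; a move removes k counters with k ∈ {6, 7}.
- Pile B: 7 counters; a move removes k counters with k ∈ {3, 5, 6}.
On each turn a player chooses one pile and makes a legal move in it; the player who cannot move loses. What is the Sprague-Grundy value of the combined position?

Grundy values for pile A (subtraction set {6, 7}):
k:     0  1  2  3  4  5  6  7  8
g(k):  0  0  0  0  0  0  1  1  1
So g(8) = 1.
For pile B, compute g(0), g(1), … with moves {3, 5, 6}:
k:     0  1  2  3  4  5  6  7
g(k):  0  0  0  1  1  1  2  2
So g(7) = 2.
The value of a disjunctive sum is the nim-sum of the parts.
Combined value = 1 XOR 2 = 3.

3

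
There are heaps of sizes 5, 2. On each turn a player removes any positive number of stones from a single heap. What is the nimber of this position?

7

Compute the nim-sum pairwise:
5 ^ 2 = 7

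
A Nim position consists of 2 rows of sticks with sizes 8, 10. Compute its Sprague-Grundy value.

2

In binary:
  1000  (8)
  1010  (10)
  ----
  0010  (2)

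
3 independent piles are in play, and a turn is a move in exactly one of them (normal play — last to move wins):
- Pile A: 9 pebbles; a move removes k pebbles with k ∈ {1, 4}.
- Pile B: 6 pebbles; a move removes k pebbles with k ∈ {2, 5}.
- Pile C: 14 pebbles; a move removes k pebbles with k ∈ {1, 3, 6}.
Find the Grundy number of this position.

2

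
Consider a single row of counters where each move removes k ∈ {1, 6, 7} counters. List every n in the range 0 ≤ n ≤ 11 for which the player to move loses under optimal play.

0, 2, 4

Build the Grundy sequence with g(k) = mex{g(k−s) : s ∈ {1, 6, 7}, s ≤ k}:
g(0) = mex{} = 0
g(1) = mex{0} = 1
g(2) = mex{1} = 0
g(3) = mex{0} = 1
g(4) = mex{1} = 0
g(5) = mex{0} = 1
g(6) = mex{0,1} = 2
g(7) = mex{0,1,2} = 3
g(8) = mex{0,1,3} = 2
g(9) = mex{0,1,2} = 3
g(10) = mex{0,1,3} = 2
g(11) = mex{0,1,2} = 3
The P-positions (g = 0) in 0..11 are 0, 2, 4.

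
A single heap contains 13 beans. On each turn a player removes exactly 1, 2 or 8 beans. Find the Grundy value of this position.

1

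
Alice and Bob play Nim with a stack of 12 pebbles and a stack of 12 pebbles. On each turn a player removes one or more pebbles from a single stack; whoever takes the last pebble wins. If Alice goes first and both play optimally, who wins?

Bob wins

Compute the nim-sum pairwise:
12 ^ 12 = 0
The nim-sum is 0, so this is a P-position: the player to move is in a losing position under optimal play; Alice is about to move from it and so loses — Bob wins.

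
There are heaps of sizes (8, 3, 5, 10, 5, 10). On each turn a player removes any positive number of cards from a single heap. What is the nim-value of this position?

11

Nim-sum: 8 ⊕ 3 ⊕ 5 ⊕ 10 ⊕ 5 ⊕ 10 = 11.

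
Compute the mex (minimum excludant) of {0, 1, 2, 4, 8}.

3

The values 0, 1, 2 are all present; 3 is the first non-negative integer missing from the set.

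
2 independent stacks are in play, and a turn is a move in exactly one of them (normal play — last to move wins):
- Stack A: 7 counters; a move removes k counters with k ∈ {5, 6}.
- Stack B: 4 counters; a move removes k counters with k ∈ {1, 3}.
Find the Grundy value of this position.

1

For stack A, compute g(0), g(1), … with moves {5, 6}:
g(0) = mex{} = 0
g(1) = mex{} = 0
g(2) = mex{} = 0
g(3) = mex{} = 0
g(4) = mex{} = 0
g(5) = mex{0} = 1
g(6) = mex{0} = 1
g(7) = mex{0} = 1
So g(7) = 1.
For stack B, compute g(0), g(1), … with moves {1, 3}:
k:     0  1  2  3  4
g(k):  0  1  0  1  0
So g(4) = 0.
By the Sprague-Grundy theorem, the Grundy value of a sum of independent games is the XOR of the component values.
Combined value = 1 XOR 0 = 1.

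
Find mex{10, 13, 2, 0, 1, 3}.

4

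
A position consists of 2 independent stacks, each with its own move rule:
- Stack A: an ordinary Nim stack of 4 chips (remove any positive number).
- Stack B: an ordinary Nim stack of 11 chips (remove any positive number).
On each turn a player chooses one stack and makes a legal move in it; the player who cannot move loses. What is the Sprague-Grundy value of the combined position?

Stack A is a plain Nim stack of size 4, so its Grundy value is 4.
Stack B is a plain Nim stack of size 11, so its Grundy value is 11.
By the Sprague-Grundy theorem, the Grundy value of a sum of independent games is the XOR of the component values.
Combined value = 4 XOR 11 = 15.

15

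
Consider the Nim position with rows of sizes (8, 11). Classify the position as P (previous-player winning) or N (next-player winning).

N-position

Nim-sum: 8 ⊕ 11 = 3.
The nim-sum is 3 ≠ 0, so this is an N-position: the player to move can win.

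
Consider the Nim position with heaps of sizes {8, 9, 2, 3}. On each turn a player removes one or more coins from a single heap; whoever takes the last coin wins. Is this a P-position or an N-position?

P-position

Compute the nim-sum pairwise:
8 ⊕ 9 = 1
1 ⊕ 2 = 3
3 ⊕ 3 = 0
The nim-sum is 0, so this is a P-position: the player to move is in a losing position under optimal play.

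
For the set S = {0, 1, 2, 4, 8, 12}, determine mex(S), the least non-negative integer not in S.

3

The values 0, 1, 2 are all present; 3 is the first non-negative integer missing from the set.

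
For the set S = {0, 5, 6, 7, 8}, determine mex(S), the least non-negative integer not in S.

0 is in the set but 1 is not, so the mex is 1.

1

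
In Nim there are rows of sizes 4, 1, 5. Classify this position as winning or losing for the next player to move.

In binary:
  100  (4)
  001  (1)
  101  (5)
  ---
  000  (0)
The nim-sum is 0, so this is a P-position: the player to move is in a losing position under optimal play.

Losing position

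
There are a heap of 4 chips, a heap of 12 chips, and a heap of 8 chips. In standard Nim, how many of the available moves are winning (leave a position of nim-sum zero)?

Bitwise XOR of the heap sizes:
  0100  (4)
  1100  (12)
  1000  (8)
  ----
  0000  (0)
The nim-sum is already 0, so every move leaves a nonzero nim-sum — there are no winning moves.

0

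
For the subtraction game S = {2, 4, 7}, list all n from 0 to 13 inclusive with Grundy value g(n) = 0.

0, 1, 6, 9, 12

Grundy values for subtraction set {2, 4, 7}:
g(0) = mex{} = 0
g(1) = mex{} = 0
g(2) = mex{0} = 1
g(3) = mex{0} = 1
g(4) = mex{0,1} = 2
g(5) = mex{0,1} = 2
g(6) = mex{1,2} = 0
g(7) = mex{0,1,2} = 3
g(8) = mex{0,2} = 1
g(9) = mex{1,2,3} = 0
g(10) = mex{0,1} = 2
g(11) = mex{0,2,3} = 1
g(12) = mex{1,2} = 0
g(13) = mex{0,1} = 2
The P-positions (g = 0) in 0..13 are 0, 1, 6, 9, 12.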